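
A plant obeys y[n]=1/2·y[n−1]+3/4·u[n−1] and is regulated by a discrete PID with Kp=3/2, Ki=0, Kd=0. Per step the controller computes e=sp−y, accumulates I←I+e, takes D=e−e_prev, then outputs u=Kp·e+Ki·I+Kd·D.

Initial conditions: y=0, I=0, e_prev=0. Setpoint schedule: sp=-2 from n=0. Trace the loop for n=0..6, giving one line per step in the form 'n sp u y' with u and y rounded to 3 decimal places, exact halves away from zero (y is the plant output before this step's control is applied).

0 -2 -3.000 0.000
1 -2 0.375 -2.250
2 -2 -1.734 -0.844
3 -2 -0.416 -1.723
4 -2 -1.240 -1.173
5 -2 -0.725 -1.517
6 -2 -1.047 -1.302

(exact arithmetic carried between steps; '≈' marks a value shown rounded to 6 d.p. or computed from one; I and e_prev carry over from the previous line; the table rounds u and y to 3 d.p., halves away from zero)
n=0: y=0, sp=-2, e=sp−y=-2; I=-2, D=e−e_prev=-2; u=3/2·(-2)+0·(-2)+0·(-2)=-3; next y=1/2·0+3/4·(-3)=-2.25
n=1: y=-2.25, sp=-2, e=sp−y=0.25; I=-1.75, D=e−e_prev=2.25; u=3/2·0.25+0·(-1.75)+0·2.25=0.375; next y=1/2·(-2.25)+3/4·0.375=-0.84375
n=2: y=-0.84375, sp=-2, e=sp−y=-1.15625; I=-2.90625, D=e−e_prev=-1.40625; u=3/2·(-1.15625)+0·(-2.90625)+0·(-1.40625)=-1.734375; next y=1/2·(-0.84375)+3/4·(-1.734375)≈-1.722656
n=3: y≈-1.722656, sp=-2, e=sp−y≈-0.277344; I≈-3.183594, D=e−e_prev≈0.878906; u=3/2·(-0.277344)+0·(-3.183594)+0·0.878906≈-0.416016; next y=1/2·(-1.722656)+3/4·(-0.416016)≈-1.173340
n=4: y≈-1.173340, sp=-2, e=sp−y≈-0.826660; I≈-4.010254, D=e−e_prev≈-0.549316; u=3/2·(-0.826660)+0·(-4.010254)+0·(-0.549316)≈-1.239990; next y=1/2·(-1.173340)+3/4·(-1.239990)≈-1.516663
n=5: y≈-1.516663, sp=-2, e=sp−y≈-0.483337; I≈-4.493591, D=e−e_prev≈0.343323; u=3/2·(-0.483337)+0·(-4.493591)+0·0.343323≈-0.725006; next y=1/2·(-1.516663)+3/4·(-0.725006)≈-1.302086
n=6: y≈-1.302086, sp=-2, e=sp−y≈-0.697914; I≈-5.191505, D=e−e_prev≈-0.214577; u=3/2·(-0.697914)+0·(-5.191505)+0·(-0.214577)≈-1.046871; next y=1/2·(-1.302086)+3/4·(-1.046871)≈-1.436196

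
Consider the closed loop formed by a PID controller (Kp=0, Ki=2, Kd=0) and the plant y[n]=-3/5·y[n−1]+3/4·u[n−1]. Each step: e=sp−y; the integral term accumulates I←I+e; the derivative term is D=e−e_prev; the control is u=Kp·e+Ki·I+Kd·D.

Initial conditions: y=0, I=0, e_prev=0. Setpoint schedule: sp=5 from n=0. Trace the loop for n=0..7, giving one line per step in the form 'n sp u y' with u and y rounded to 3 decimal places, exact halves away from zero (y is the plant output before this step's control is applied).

(exact arithmetic carried between steps; '≈' marks a value shown rounded to 6 d.p. or computed from one; I and e_prev carry over from the previous line; the table rounds u and y to 3 d.p., halves away from zero)
n=0: y=0, sp=5, e=sp−y=5; I=5, D=e−e_prev=5; u=0·5+2·5+0·5=10; next y=-3/5·0+3/4·10=7.5
n=1: y=7.5, sp=5, e=sp−y=-2.5; I=2.5, D=e−e_prev=-7.5; u=0·(-2.5)+2·2.5+0·(-7.5)=5; next y=-3/5·7.5+3/4·5=-0.75
n=2: y=-0.75, sp=5, e=sp−y=5.75; I=8.25, D=e−e_prev=8.25; u=0·5.75+2·8.25+0·8.25=16.5; next y=-3/5·(-0.75)+3/4·16.5=12.825
n=3: y=12.825, sp=5, e=sp−y=-7.825; I=0.425, D=e−e_prev=-13.575; u=0·(-7.825)+2·0.425+0·(-13.575)=0.85; next y=-3/5·12.825+3/4·0.85=-7.0575
n=4: y=-7.0575, sp=5, e=sp−y=12.0575; I=12.4825, D=e−e_prev=19.8825; u=0·12.0575+2·12.4825+0·19.8825=24.965; next y=-3/5·(-7.0575)+3/4·24.965=22.95825
n=5: y=22.95825, sp=5, e=sp−y=-17.95825; I=-5.47575, D=e−e_prev=-30.01575; u=0·(-17.95825)+2·(-5.47575)+0·(-30.01575)=-10.9515; next y=-3/5·22.95825+3/4·(-10.9515)=-21.988575
n=6: y=-21.988575, sp=5, e=sp−y=26.988575; I=21.512825, D=e−e_prev=44.946825; u=0·26.988575+2·21.512825+0·44.946825=43.02565; next y=-3/5·(-21.988575)+3/4·43.02565≈45.462383
n=7: y≈45.462383, sp=5, e=sp−y≈-40.462383; I≈-18.949558, D=e−e_prev≈-67.450958; u=0·(-40.462383)+2·(-18.949558)+0·(-67.450958)≈-37.899115; next y=-3/5·45.462383+3/4·(-37.899115)≈-55.701766

0 5 10.000 0.000
1 5 5.000 7.500
2 5 16.500 -0.750
3 5 0.850 12.825
4 5 24.965 -7.058
5 5 -10.952 22.958
6 5 43.026 -21.989
7 5 -37.899 45.462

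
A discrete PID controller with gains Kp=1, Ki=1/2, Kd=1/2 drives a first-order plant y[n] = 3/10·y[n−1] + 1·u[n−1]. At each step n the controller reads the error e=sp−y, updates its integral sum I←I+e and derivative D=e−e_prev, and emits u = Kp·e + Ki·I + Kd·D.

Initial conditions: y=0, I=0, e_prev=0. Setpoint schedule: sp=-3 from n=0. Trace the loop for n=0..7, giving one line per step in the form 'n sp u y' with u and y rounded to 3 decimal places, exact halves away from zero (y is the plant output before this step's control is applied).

(exact arithmetic carried between steps; '≈' marks a value shown rounded to 6 d.p. or computed from one; I and e_prev carry over from the previous line; the table rounds u and y to 3 d.p., halves away from zero)
n=0: y=0, sp=-3, e=sp−y=-3; I=-3, D=e−e_prev=-3; u=1·(-3)+1/2·(-3)+1/2·(-3)=-6; next y=3/10·0+1·(-6)=-6
n=1: y=-6, sp=-3, e=sp−y=3; I=0, D=e−e_prev=6; u=1·3+1/2·0+1/2·6=6; next y=3/10·(-6)+1·6=4.2
n=2: y=4.2, sp=-3, e=sp−y=-7.2; I=-7.2, D=e−e_prev=-10.2; u=1·(-7.2)+1/2·(-7.2)+1/2·(-10.2)=-15.9; next y=3/10·4.2+1·(-15.9)=-14.64
n=3: y=-14.64, sp=-3, e=sp−y=11.64; I=4.44, D=e−e_prev=18.84; u=1·11.64+1/2·4.44+1/2·18.84=23.28; next y=3/10·(-14.64)+1·23.28=18.888
n=4: y=18.888, sp=-3, e=sp−y=-21.888; I=-17.448, D=e−e_prev=-33.528; u=1·(-21.888)+1/2·(-17.448)+1/2·(-33.528)=-47.376; next y=3/10·18.888+1·(-47.376)=-41.7096
n=5: y=-41.7096, sp=-3, e=sp−y=38.7096; I=21.2616, D=e−e_prev=60.5976; u=1·38.7096+1/2·21.2616+1/2·60.5976=79.6392; next y=3/10·(-41.7096)+1·79.6392=67.12632
n=6: y=67.12632, sp=-3, e=sp−y=-70.12632; I=-48.86472, D=e−e_prev=-108.83592; u=1·(-70.12632)+1/2·(-48.86472)+1/2·(-108.83592)=-148.97664; next y=3/10·67.12632+1·(-148.97664)=-128.838744
n=7: y=-128.838744, sp=-3, e=sp−y=125.838744; I=76.974024, D=e−e_prev=195.965064; u=1·125.838744+1/2·76.974024+1/2·195.965064=262.308288; next y=3/10·(-128.838744)+1·262.308288≈223.656665

0 -3 -6.000 0.000
1 -3 6.000 -6.000
2 -3 -15.900 4.200
3 -3 23.280 -14.640
4 -3 -47.376 18.888
5 -3 79.639 -41.710
6 -3 -148.977 67.126
7 -3 262.308 -128.839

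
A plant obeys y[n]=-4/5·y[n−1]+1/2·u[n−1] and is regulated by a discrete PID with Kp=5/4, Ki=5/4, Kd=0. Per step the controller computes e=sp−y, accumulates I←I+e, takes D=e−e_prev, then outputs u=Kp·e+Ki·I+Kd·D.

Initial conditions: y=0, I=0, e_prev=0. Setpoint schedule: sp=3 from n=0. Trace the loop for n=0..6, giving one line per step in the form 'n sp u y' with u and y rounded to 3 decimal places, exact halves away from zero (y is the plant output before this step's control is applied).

(exact arithmetic carried between steps; '≈' marks a value shown rounded to 6 d.p. or computed from one; I and e_prev carry over from the previous line; the table rounds u and y to 3 d.p., halves away from zero)
n=0: y=0, sp=3, e=sp−y=3; I=3, D=e−e_prev=3; u=5/4·3+5/4·3+0·3=7.5; next y=-4/5·0+1/2·7.5=3.75
n=1: y=3.75, sp=3, e=sp−y=-0.75; I=2.25, D=e−e_prev=-3.75; u=5/4·(-0.75)+5/4·2.25+0·(-3.75)=1.875; next y=-4/5·3.75+1/2·1.875=-2.0625
n=2: y=-2.0625, sp=3, e=sp−y=5.0625; I=7.3125, D=e−e_prev=5.8125; u=5/4·5.0625+5/4·7.3125+0·5.8125=15.46875; next y=-4/5·(-2.0625)+1/2·15.46875=9.384375
n=3: y=9.384375, sp=3, e=sp−y=-6.384375; I=0.928125, D=e−e_prev=-11.446875; u=5/4·(-6.384375)+5/4·0.928125+0·(-11.446875)≈-6.820313; next y=-4/5·9.384375+1/2·(-6.820313)≈-10.917656
n=4: y≈-10.917656, sp=3, e=sp−y≈13.917656; I≈14.845781, D=e−e_prev≈20.302031; u=5/4·13.917656+5/4·14.845781+0·20.302031≈35.954297; next y=-4/5·(-10.917656)+1/2·35.954297≈26.711273
n=5: y≈26.711273, sp=3, e=sp−y≈-23.711273; I≈-8.865492, D=e−e_prev≈-37.628930; u=5/4·(-23.711273)+5/4·(-8.865492)+0·(-37.628930)≈-40.720957; next y=-4/5·26.711273+1/2·(-40.720957)≈-41.729497
n=6: y≈-41.729497, sp=3, e=sp−y≈44.729497; I≈35.864005, D=e−e_prev≈68.440771; u=5/4·44.729497+5/4·35.864005+0·68.440771≈100.741878; next y=-4/5·(-41.729497)+1/2·100.741878≈83.754537

0 3 7.500 0.000
1 3 1.875 3.750
2 3 15.469 -2.063
3 3 -6.820 9.384
4 3 35.954 -10.918
5 3 -40.721 26.711
6 3 100.742 -41.729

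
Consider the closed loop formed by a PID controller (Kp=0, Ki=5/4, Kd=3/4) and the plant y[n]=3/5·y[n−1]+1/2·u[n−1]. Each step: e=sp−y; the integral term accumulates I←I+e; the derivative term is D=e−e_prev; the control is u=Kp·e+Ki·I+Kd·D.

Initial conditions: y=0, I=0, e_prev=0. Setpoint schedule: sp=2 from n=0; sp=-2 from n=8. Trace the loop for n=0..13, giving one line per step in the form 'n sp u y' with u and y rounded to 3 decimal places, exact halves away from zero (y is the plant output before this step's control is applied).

(exact arithmetic carried between steps; '≈' marks a value shown rounded to 6 d.p. or computed from one; I and e_prev carry over from the previous line; the table rounds u and y to 3 d.p., halves away from zero)
n=0: y=0, sp=2, e=sp−y=2; I=2, D=e−e_prev=2; u=0·2+5/4·2+3/4·2=4; next y=3/5·0+1/2·4=2
n=1: y=2, sp=2, e=sp−y=0; I=2, D=e−e_prev=-2; u=0·0+5/4·2+3/4·(-2)=1; next y=3/5·2+1/2·1=1.7
n=2: y=1.7, sp=2, e=sp−y=0.3; I=2.3, D=e−e_prev=0.3; u=0·0.3+5/4·2.3+3/4·0.3=3.1; next y=3/5·1.7+1/2·3.1=2.57
n=3: y=2.57, sp=2, e=sp−y=-0.57; I=1.73, D=e−e_prev=-0.87; u=0·(-0.57)+5/4·1.73+3/4·(-0.87)=1.51; next y=3/5·2.57+1/2·1.51=2.297
n=4: y=2.297, sp=2, e=sp−y=-0.297; I=1.433, D=e−e_prev=0.273; u=0·(-0.297)+5/4·1.433+3/4·0.273=1.996; next y=3/5·2.297+1/2·1.996=2.3762
n=5: y=2.3762, sp=2, e=sp−y=-0.3762; I=1.0568, D=e−e_prev=-0.0792; u=0·(-0.3762)+5/4·1.0568+3/4·(-0.0792)=1.2616; next y=3/5·2.3762+1/2·1.2616=2.05652
n=6: y=2.05652, sp=2, e=sp−y=-0.05652; I=1.00028, D=e−e_prev=0.31968; u=0·(-0.05652)+5/4·1.00028+3/4·0.31968=1.49011; next y=3/5·2.05652+1/2·1.49011=1.978967
n=7: y=1.978967, sp=2, e=sp−y=0.021033; I=1.021313, D=e−e_prev=0.077553; u=0·0.021033+5/4·1.021313+3/4·0.077553=1.334806; next y=3/5·1.978967+1/2·1.334806≈1.854783
n=8: y≈1.854783, sp=-2, e=sp−y≈-3.854783; I≈-2.833470, D=e−e_prev≈-3.875816; u=0·(-3.854783)+5/4·(-2.833470)+3/4·(-3.875816)≈-6.448700; next y=3/5·1.854783+1/2·(-6.448700)≈-2.111480
n=9: y≈-2.111480, sp=-2, e=sp−y≈0.111480; I≈-2.721990, D=e−e_prev≈3.966263; u=0·0.111480+5/4·(-2.721990)+3/4·3.966263≈-0.427790; next y=3/5·(-2.111480)+1/2·(-0.427790)≈-1.480783
n=10: y≈-1.480783, sp=-2, e=sp−y≈-0.519217; I≈-3.241207, D=e−e_prev≈-0.630697; u=0·(-0.519217)+5/4·(-3.241207)+3/4·(-0.630697)≈-4.524531; next y=3/5·(-1.480783)+1/2·(-4.524531)≈-3.150736
n=11: y≈-3.150736, sp=-2, e=sp−y≈1.150736; I≈-2.090471, D=e−e_prev≈1.669952; u=0·1.150736+5/4·(-2.090471)+3/4·1.669952≈-1.360625; next y=3/5·(-3.150736)+1/2·(-1.360625)≈-2.570754
n=12: y≈-2.570754, sp=-2, e=sp−y≈0.570754; I≈-1.519718, D=e−e_prev≈-0.579982; u=0·0.570754+5/4·(-1.519718)+3/4·(-0.579982)≈-2.334633; next y=3/5·(-2.570754)+1/2·(-2.334633)≈-2.709769
n=13: y≈-2.709769, sp=-2, e=sp−y≈0.709769; I≈-0.809949, D=e−e_prev≈0.139015; u=0·0.709769+5/4·(-0.809949)+3/4·0.139015≈-0.908174; next y=3/5·(-2.709769)+1/2·(-0.908174)≈-2.079949

0 2 4.000 0.000
1 2 1.000 2.000
2 2 3.100 1.700
3 2 1.510 2.570
4 2 1.996 2.297
5 2 1.262 2.376
6 2 1.490 2.057
7 2 1.335 1.979
8 -2 -6.449 1.855
9 -2 -0.428 -2.111
10 -2 -4.525 -1.481
11 -2 -1.361 -3.151
12 -2 -2.335 -2.571
13 -2 -0.908 -2.710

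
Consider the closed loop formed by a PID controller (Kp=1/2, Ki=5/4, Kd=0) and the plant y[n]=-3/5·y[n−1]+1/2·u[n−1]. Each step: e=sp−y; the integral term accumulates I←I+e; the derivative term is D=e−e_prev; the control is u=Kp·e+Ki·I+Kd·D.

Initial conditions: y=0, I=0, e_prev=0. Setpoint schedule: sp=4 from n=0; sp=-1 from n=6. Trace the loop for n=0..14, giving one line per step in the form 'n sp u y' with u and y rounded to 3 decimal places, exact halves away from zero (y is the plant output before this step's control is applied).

0 4 7.000 0.000
1 4 5.875 3.500
2 4 11.159 0.838
3 4 7.693 5.077
4 4 13.831 0.800
5 4 7.969 6.436
6 -1 7.221 0.123
7 -1 -0.156 3.537
8 -1 4.212 -2.200
9 -1 -4.134 3.426
10 -1 3.544 -4.122
11 -1 -7.197 4.245
12 -1 4.431 -6.146
13 -1 -10.222 5.903
14 -1 6.622 -8.653

(exact arithmetic carried between steps; '≈' marks a value shown rounded to 6 d.p. or computed from one; I and e_prev carry over from the previous line; the table rounds u and y to 3 d.p., halves away from zero)
n=0: y=0, sp=4, e=sp−y=4; I=4, D=e−e_prev=4; u=1/2·4+5/4·4+0·4=7; next y=-3/5·0+1/2·7=3.5
n=1: y=3.5, sp=4, e=sp−y=0.5; I=4.5, D=e−e_prev=-3.5; u=1/2·0.5+5/4·4.5+0·(-3.5)=5.875; next y=-3/5·3.5+1/2·5.875=0.8375
n=2: y=0.8375, sp=4, e=sp−y=3.1625; I=7.6625, D=e−e_prev=2.6625; u=1/2·3.1625+5/4·7.6625+0·2.6625=11.159375; next y=-3/5·0.8375+1/2·11.159375≈5.077188
n=3: y≈5.077188, sp=4, e=sp−y≈-1.077188; I≈6.585313, D=e−e_prev≈-4.239688; u=1/2·(-1.077188)+5/4·6.585313+0·(-4.239688)≈7.693047; next y=-3/5·5.077188+1/2·7.693047≈0.800211
n=4: y≈0.800211, sp=4, e=sp−y≈3.199789; I≈9.785102, D=e−e_prev≈4.276977; u=1/2·3.199789+5/4·9.785102+0·4.276977≈13.831271; next y=-3/5·0.800211+1/2·13.831271≈6.435509
n=5: y≈6.435509, sp=4, e=sp−y≈-2.435509; I≈7.349592, D=e−e_prev≈-5.635298; u=1/2·(-2.435509)+5/4·7.349592+0·(-5.635298)≈7.969236; next y=-3/5·6.435509+1/2·7.969236≈0.123312
n=6: y≈0.123312, sp=-1, e=sp−y≈-1.123312; I≈6.226280, D=e−e_prev≈1.312197; u=1/2·(-1.123312)+5/4·6.226280+0·1.312197≈7.221194; next y=-3/5·0.123312+1/2·7.221194≈3.536609
n=7: y≈3.536609, sp=-1, e=sp−y≈-4.536609; I≈1.689671, D=e−e_prev≈-3.413297; u=1/2·(-4.536609)+5/4·1.689671+0·(-3.413297)≈-0.156217; next y=-3/5·3.536609+1/2·(-0.156217)≈-2.200074
n=8: y≈-2.200074, sp=-1, e=sp−y≈1.200074; I≈2.889744, D=e−e_prev≈5.736683; u=1/2·1.200074+5/4·2.889744+0·5.736683≈4.212217; next y=-3/5·(-2.200074)+1/2·4.212217≈3.426153
n=9: y≈3.426153, sp=-1, e=sp−y≈-4.426153; I≈-1.536409, D=e−e_prev≈-5.626227; u=1/2·(-4.426153)+5/4·(-1.536409)+0·(-5.626227)≈-4.133587; next y=-3/5·3.426153+1/2·(-4.133587)≈-4.122486
n=10: y≈-4.122486, sp=-1, e=sp−y≈3.122486; I≈1.586077, D=e−e_prev≈7.548639; u=1/2·3.122486+5/4·1.586077+0·7.548639≈3.543839; next y=-3/5·(-4.122486)+1/2·3.543839≈4.245411
n=11: y≈4.245411, sp=-1, e=sp−y≈-5.245411; I≈-3.659334, D=e−e_prev≈-8.367896; u=1/2·(-5.245411)+5/4·(-3.659334)+0·(-8.367896)≈-7.196873; next y=-3/5·4.245411+1/2·(-7.196873)≈-6.145683
n=12: y≈-6.145683, sp=-1, e=sp−y≈5.145683; I≈1.486349, D=e−e_prev≈10.391094; u=1/2·5.145683+5/4·1.486349+0·10.391094≈4.430778; next y=-3/5·(-6.145683)+1/2·4.430778≈5.902798
n=13: y≈5.902798, sp=-1, e=sp−y≈-6.902798; I≈-5.416450, D=e−e_prev≈-12.048481; u=1/2·(-6.902798)+5/4·(-5.416450)+0·(-12.048481)≈-10.221961; next y=-3/5·5.902798+1/2·(-10.221961)≈-8.652660
n=14: y≈-8.652660, sp=-1, e=sp−y≈7.652660; I≈2.236210, D=e−e_prev≈14.555458; u=1/2·7.652660+5/4·2.236210+0·14.555458≈6.621592; next y=-3/5·(-8.652660)+1/2·6.621592≈8.502392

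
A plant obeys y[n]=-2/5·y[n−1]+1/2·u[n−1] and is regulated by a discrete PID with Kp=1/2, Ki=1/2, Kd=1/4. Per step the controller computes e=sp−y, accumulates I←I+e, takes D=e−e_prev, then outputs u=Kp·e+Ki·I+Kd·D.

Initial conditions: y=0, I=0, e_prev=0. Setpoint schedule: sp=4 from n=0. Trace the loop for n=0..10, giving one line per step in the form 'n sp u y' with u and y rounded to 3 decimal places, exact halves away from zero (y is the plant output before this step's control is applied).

0 4 5.000 0.000
1 4 2.875 2.500
2 4 6.828 0.438
3 4 4.592 3.239
4 4 8.471 1.000
5 4 5.867 3.835
6 4 9.703 1.399
7 4 6.779 4.292
8 4 10.630 1.673
9 4 7.423 4.646
10 4 11.334 1.853

(exact arithmetic carried between steps; '≈' marks a value shown rounded to 6 d.p. or computed from one; I and e_prev carry over from the previous line; the table rounds u and y to 3 d.p., halves away from zero)
n=0: y=0, sp=4, e=sp−y=4; I=4, D=e−e_prev=4; u=1/2·4+1/2·4+1/4·4=5; next y=-2/5·0+1/2·5=2.5
n=1: y=2.5, sp=4, e=sp−y=1.5; I=5.5, D=e−e_prev=-2.5; u=1/2·1.5+1/2·5.5+1/4·(-2.5)=2.875; next y=-2/5·2.5+1/2·2.875=0.4375
n=2: y=0.4375, sp=4, e=sp−y=3.5625; I=9.0625, D=e−e_prev=2.0625; u=1/2·3.5625+1/2·9.0625+1/4·2.0625=6.828125; next y=-2/5·0.4375+1/2·6.828125≈3.239063
n=3: y≈3.239063, sp=4, e=sp−y≈0.760938; I≈9.823438, D=e−e_prev≈-2.801563; u=1/2·0.760938+1/2·9.823438+1/4·(-2.801563)≈4.591797; next y=-2/5·3.239063+1/2·4.591797≈1.000273
n=4: y≈1.000273, sp=4, e=sp−y≈2.999727; I≈12.823164, D=e−e_prev≈2.238789; u=1/2·2.999727+1/2·12.823164+1/4·2.238789≈8.471143; next y=-2/5·1.000273+1/2·8.471143≈3.835462
n=5: y≈3.835462, sp=4, e=sp−y≈0.164538; I≈12.987702, D=e−e_prev≈-2.835188; u=1/2·0.164538+1/2·12.987702+1/4·(-2.835188)≈5.867323; next y=-2/5·3.835462+1/2·5.867323≈1.399477
n=6: y≈1.399477, sp=4, e=sp−y≈2.600523; I≈15.588225, D=e−e_prev≈2.435985; u=1/2·2.600523+1/2·15.588225+1/4·2.435985≈9.703371; next y=-2/5·1.399477+1/2·9.703371≈4.291895
n=7: y≈4.291895, sp=4, e=sp−y≈-0.291895; I≈15.296331, D=e−e_prev≈-2.892418; u=1/2·(-0.291895)+1/2·15.296331+1/4·(-2.892418)≈6.779114; next y=-2/5·4.291895+1/2·6.779114≈1.672799
n=8: y≈1.672799, sp=4, e=sp−y≈2.327201; I≈17.623532, D=e−e_prev≈2.619096; u=1/2·2.327201+1/2·17.623532+1/4·2.619096≈10.630140; next y=-2/5·1.672799+1/2·10.630140≈4.645951
n=9: y≈4.645951, sp=4, e=sp−y≈-0.645951; I≈16.977581, D=e−e_prev≈-2.973152; u=1/2·(-0.645951)+1/2·16.977581+1/4·(-2.973152)≈7.422527; next y=-2/5·4.645951+1/2·7.422527≈1.852883
n=10: y≈1.852883, sp=4, e=sp−y≈2.147117; I≈19.124698, D=e−e_prev≈2.793067; u=1/2·2.147117+1/2·19.124698+1/4·2.793067≈11.334174; next y=-2/5·1.852883+1/2·11.334174≈4.925934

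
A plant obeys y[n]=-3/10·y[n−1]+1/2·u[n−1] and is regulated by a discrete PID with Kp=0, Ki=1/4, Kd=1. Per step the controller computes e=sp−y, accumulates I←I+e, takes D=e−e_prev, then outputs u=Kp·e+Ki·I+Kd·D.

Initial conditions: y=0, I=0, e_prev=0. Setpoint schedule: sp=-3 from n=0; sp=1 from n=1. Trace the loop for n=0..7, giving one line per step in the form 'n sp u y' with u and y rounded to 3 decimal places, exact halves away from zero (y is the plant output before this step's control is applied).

(exact arithmetic carried between steps; '≈' marks a value shown rounded to 6 d.p. or computed from one; I and e_prev carry over from the previous line; the table rounds u and y to 3 d.p., halves away from zero)
n=0: y=0, sp=-3, e=sp−y=-3; I=-3, D=e−e_prev=-3; u=0·(-3)+1/4·(-3)+1·(-3)=-3.75; next y=-3/10·0+1/2·(-3.75)=-1.875
n=1: y=-1.875, sp=1, e=sp−y=2.875; I=-0.125, D=e−e_prev=5.875; u=0·2.875+1/4·(-0.125)+1·5.875=5.84375; next y=-3/10·(-1.875)+1/2·5.84375=3.484375
n=2: y=3.484375, sp=1, e=sp−y=-2.484375; I=-2.609375, D=e−e_prev=-5.359375; u=0·(-2.484375)+1/4·(-2.609375)+1·(-5.359375)≈-6.011719; next y=-3/10·3.484375+1/2·(-6.011719)≈-4.051172
n=3: y≈-4.051172, sp=1, e=sp−y≈5.051172; I≈2.441797, D=e−e_prev≈7.535547; u=0·5.051172+1/4·2.441797+1·7.535547≈8.145996; next y=-3/10·(-4.051172)+1/2·8.145996≈5.288350
n=4: y≈5.288350, sp=1, e=sp−y≈-4.288350; I≈-1.846553, D=e−e_prev≈-9.339521; u=0·(-4.288350)+1/4·(-1.846553)+1·(-9.339521)≈-9.801160; next y=-3/10·5.288350+1/2·(-9.801160)≈-6.487085
n=5: y≈-6.487085, sp=1, e=sp−y≈7.487085; I≈5.640532, D=e−e_prev≈11.775434; u=0·7.487085+1/4·5.640532+1·11.775434≈13.185567; next y=-3/10·(-6.487085)+1/2·13.185567≈8.538909
n=6: y≈8.538909, sp=1, e=sp−y≈-7.538909; I≈-1.898377, D=e−e_prev≈-15.025994; u=0·(-7.538909)+1/4·(-1.898377)+1·(-15.025994)≈-15.500588; next y=-3/10·8.538909+1/2·(-15.500588)≈-10.311967
n=7: y≈-10.311967, sp=1, e=sp−y≈11.311967; I≈9.413590, D=e−e_prev≈18.850876; u=0·11.311967+1/4·9.413590+1·18.850876≈21.204273; next y=-3/10·(-10.311967)+1/2·21.204273≈13.695727

0 -3 -3.750 0.000
1 1 5.844 -1.875
2 1 -6.012 3.484
3 1 8.146 -4.051
4 1 -9.801 5.288
5 1 13.186 -6.487
6 1 -15.501 8.539
7 1 21.204 -10.312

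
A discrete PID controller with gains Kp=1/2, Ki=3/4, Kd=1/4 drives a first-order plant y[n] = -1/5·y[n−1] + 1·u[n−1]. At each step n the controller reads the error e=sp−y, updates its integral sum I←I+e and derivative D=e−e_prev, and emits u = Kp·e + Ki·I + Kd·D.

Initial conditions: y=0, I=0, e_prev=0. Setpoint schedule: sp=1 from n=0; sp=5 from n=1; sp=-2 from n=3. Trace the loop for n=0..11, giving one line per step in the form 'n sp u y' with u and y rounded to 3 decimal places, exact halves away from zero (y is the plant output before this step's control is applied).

(exact arithmetic carried between steps; '≈' marks a value shown rounded to 6 d.p. or computed from one; I and e_prev carry over from the previous line; the table rounds u and y to 3 d.p., halves away from zero)
n=0: y=0, sp=1, e=sp−y=1; I=1, D=e−e_prev=1; u=1/2·1+3/4·1+1/4·1=1.5; next y=-1/5·0+1·1.5=1.5
n=1: y=1.5, sp=5, e=sp−y=3.5; I=4.5, D=e−e_prev=2.5; u=1/2·3.5+3/4·4.5+1/4·2.5=5.75; next y=-1/5·1.5+1·5.75=5.45
n=2: y=5.45, sp=5, e=sp−y=-0.45; I=4.05, D=e−e_prev=-3.95; u=1/2·(-0.45)+3/4·4.05+1/4·(-3.95)=1.825; next y=-1/5·5.45+1·1.825=0.735
n=3: y=0.735, sp=-2, e=sp−y=-2.735; I=1.315, D=e−e_prev=-2.285; u=1/2·(-2.735)+3/4·1.315+1/4·(-2.285)=-0.9525; next y=-1/5·0.735+1·(-0.9525)=-1.0995
n=4: y=-1.0995, sp=-2, e=sp−y=-0.9005; I=0.4145, D=e−e_prev=1.8345; u=1/2·(-0.9005)+3/4·0.4145+1/4·1.8345=0.31925; next y=-1/5·(-1.0995)+1·0.31925=0.53915
n=5: y=0.53915, sp=-2, e=sp−y=-2.53915; I=-2.12465, D=e−e_prev=-1.63865; u=1/2·(-2.53915)+3/4·(-2.12465)+1/4·(-1.63865)=-3.272725; next y=-1/5·0.53915+1·(-3.272725)=-3.380555
n=6: y=-3.380555, sp=-2, e=sp−y=1.380555; I=-0.744095, D=e−e_prev=3.919705; u=1/2·1.380555+3/4·(-0.744095)+1/4·3.919705≈1.112133; next y=-1/5·(-3.380555)+1·1.112133≈1.788244
n=7: y≈1.788244, sp=-2, e=sp−y≈-3.788244; I≈-4.532339, D=e−e_prev≈-5.168799; u=1/2·(-3.788244)+3/4·(-4.532339)+1/4·(-5.168799)≈-6.585575; next y=-1/5·1.788244+1·(-6.585575)≈-6.943224
n=8: y≈-6.943224, sp=-2, e=sp−y≈4.943224; I≈0.410885, D=e−e_prev≈8.731467; u=1/2·4.943224+3/4·0.410885+1/4·8.731467≈4.962643; next y=-1/5·(-6.943224)+1·4.962643≈6.351288
n=9: y≈6.351288, sp=-2, e=sp−y≈-8.351288; I≈-7.940402, D=e−e_prev≈-13.294512; u=1/2·(-8.351288)+3/4·(-7.940402)+1/4·(-13.294512)≈-13.454573; next y=-1/5·6.351288+1·(-13.454573)≈-14.724831
n=10: y≈-14.724831, sp=-2, e=sp−y≈12.724831; I≈4.784429, D=e−e_prev≈21.076119; u=1/2·12.724831+3/4·4.784429+1/4·21.076119≈15.219767; next y=-1/5·(-14.724831)+1·15.219767≈18.164733
n=11: y≈18.164733, sp=-2, e=sp−y≈-20.164733; I≈-15.380304, D=e−e_prev≈-32.889564; u=1/2·(-20.164733)+3/4·(-15.380304)+1/4·(-32.889564)≈-29.839986; next y=-1/5·18.164733+1·(-29.839986)≈-33.472932

0 1 1.500 0.000
1 5 5.750 1.500
2 5 1.825 5.450
3 -2 -0.953 0.735
4 -2 0.319 -1.100
5 -2 -3.273 0.539
6 -2 1.112 -3.381
7 -2 -6.586 1.788
8 -2 4.963 -6.943
9 -2 -13.455 6.351
10 -2 15.220 -14.725
11 -2 -29.840 18.165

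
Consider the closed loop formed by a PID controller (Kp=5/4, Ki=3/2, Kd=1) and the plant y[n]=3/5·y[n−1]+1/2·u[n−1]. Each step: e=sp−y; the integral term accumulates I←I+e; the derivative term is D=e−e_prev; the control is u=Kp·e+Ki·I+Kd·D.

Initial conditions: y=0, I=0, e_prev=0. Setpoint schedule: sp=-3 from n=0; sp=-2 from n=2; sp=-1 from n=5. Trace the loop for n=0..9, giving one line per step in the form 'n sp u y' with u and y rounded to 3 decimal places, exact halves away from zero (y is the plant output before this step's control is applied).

(exact arithmetic carried between steps; '≈' marks a value shown rounded to 6 d.p. or computed from one; I and e_prev carry over from the previous line; the table rounds u and y to 3 d.p., halves away from zero)
n=0: y=0, sp=-3, e=sp−y=-3; I=-3, D=e−e_prev=-3; u=5/4·(-3)+3/2·(-3)+1·(-3)=-11.25; next y=3/5·0+1/2·(-11.25)=-5.625
n=1: y=-5.625, sp=-3, e=sp−y=2.625; I=-0.375, D=e−e_prev=5.625; u=5/4·2.625+3/2·(-0.375)+1·5.625=8.34375; next y=3/5·(-5.625)+1/2·8.34375=0.796875
n=2: y=0.796875, sp=-2, e=sp−y=-2.796875; I=-3.171875, D=e−e_prev=-5.421875; u=5/4·(-2.796875)+3/2·(-3.171875)+1·(-5.421875)≈-13.675781; next y=3/5·0.796875+1/2·(-13.675781)≈-6.359766
n=3: y≈-6.359766, sp=-2, e=sp−y≈4.359766; I≈1.187891, D=e−e_prev≈7.156641; u=5/4·4.359766+3/2·1.187891+1·7.156641≈14.388184; next y=3/5·(-6.359766)+1/2·14.388184≈3.378232
n=4: y≈3.378232, sp=-2, e=sp−y≈-5.378232; I≈-4.190342, D=e−e_prev≈-9.737998; u=5/4·(-5.378232)+3/2·(-4.190342)+1·(-9.737998)≈-22.746301; next y=3/5·3.378232+1/2·(-22.746301)≈-9.346211
n=5: y≈-9.346211, sp=-1, e=sp−y≈8.346211; I≈4.155869, D=e−e_prev≈13.724444; u=5/4·8.346211+3/2·4.155869+1·13.724444≈30.391012; next y=3/5·(-9.346211)+1/2·30.391012≈9.587779
n=6: y≈9.587779, sp=-1, e=sp−y≈-10.587779; I≈-6.431910, D=e−e_prev≈-18.933990; u=5/4·(-10.587779)+3/2·(-6.431910)+1·(-18.933990)≈-41.816579; next y=3/5·9.587779+1/2·(-41.816579)≈-15.155622
n=7: y≈-15.155622, sp=-1, e=sp−y≈14.155622; I≈7.723712, D=e−e_prev≈24.743401; u=5/4·14.155622+3/2·7.723712+1·24.743401≈54.023497; next y=3/5·(-15.155622)+1/2·54.023497≈17.918375
n=8: y≈17.918375, sp=-1, e=sp−y≈-18.918375; I≈-11.194663, D=e−e_prev≈-33.073997; u=5/4·(-18.918375)+3/2·(-11.194663)+1·(-33.073997)≈-73.513961; next y=3/5·17.918375+1/2·(-73.513961)≈-26.005955
n=9: y≈-26.005955, sp=-1, e=sp−y≈25.005955; I≈13.811292, D=e−e_prev≈43.924330; u=5/4·25.005955+3/2·13.811292+1·43.924330≈95.898713; next y=3/5·(-26.005955)+1/2·95.898713≈32.345783

0 -3 -11.250 0.000
1 -3 8.344 -5.625
2 -2 -13.676 0.797
3 -2 14.388 -6.360
4 -2 -22.746 3.378
5 -1 30.391 -9.346
6 -1 -41.817 9.588
7 -1 54.023 -15.156
8 -1 -73.514 17.918
9 -1 95.899 -26.006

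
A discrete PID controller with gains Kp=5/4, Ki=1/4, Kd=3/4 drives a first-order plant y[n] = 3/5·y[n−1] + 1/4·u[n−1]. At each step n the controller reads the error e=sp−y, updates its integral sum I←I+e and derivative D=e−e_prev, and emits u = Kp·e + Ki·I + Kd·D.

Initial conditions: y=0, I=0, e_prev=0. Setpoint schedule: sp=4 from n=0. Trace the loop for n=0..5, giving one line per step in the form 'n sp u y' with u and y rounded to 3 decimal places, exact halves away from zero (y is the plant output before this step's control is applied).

(exact arithmetic carried between steps; '≈' marks a value shown rounded to 6 d.p. or computed from one; I and e_prev carry over from the previous line; the table rounds u and y to 3 d.p., halves away from zero)
n=0: y=0, sp=4, e=sp−y=4; I=4, D=e−e_prev=4; u=5/4·4+1/4·4+3/4·4=9; next y=3/5·0+1/4·9=2.25
n=1: y=2.25, sp=4, e=sp−y=1.75; I=5.75, D=e−e_prev=-2.25; u=5/4·1.75+1/4·5.75+3/4·(-2.25)=1.9375; next y=3/5·2.25+1/4·1.9375=1.834375
n=2: y=1.834375, sp=4, e=sp−y=2.165625; I=7.915625, D=e−e_prev=0.415625; u=5/4·2.165625+1/4·7.915625+3/4·0.415625≈4.997656; next y=3/5·1.834375+1/4·4.997656≈2.350039
n=3: y≈2.350039, sp=4, e=sp−y≈1.649961; I≈9.565586, D=e−e_prev≈-0.515664; u=5/4·1.649961+1/4·9.565586+3/4·(-0.515664)≈4.067100; next y=3/5·2.350039+1/4·4.067100≈2.426798
n=4: y≈2.426798, sp=4, e=sp−y≈1.573202; I≈11.138788, D=e−e_prev≈-0.076759; u=5/4·1.573202+1/4·11.138788+3/4·(-0.076759)≈4.693630; next y=3/5·2.426798+1/4·4.693630≈2.629486
n=5: y≈2.629486, sp=4, e=sp−y≈1.370514; I≈12.509301, D=e−e_prev≈-0.202688; u=5/4·1.370514+1/4·12.509301+3/4·(-0.202688)≈4.688451; next y=3/5·2.629486+1/4·4.688451≈2.749805

0 4 9.000 0.000
1 4 1.938 2.250
2 4 4.998 1.834
3 4 4.067 2.350
4 4 4.694 2.427
5 4 4.688 2.629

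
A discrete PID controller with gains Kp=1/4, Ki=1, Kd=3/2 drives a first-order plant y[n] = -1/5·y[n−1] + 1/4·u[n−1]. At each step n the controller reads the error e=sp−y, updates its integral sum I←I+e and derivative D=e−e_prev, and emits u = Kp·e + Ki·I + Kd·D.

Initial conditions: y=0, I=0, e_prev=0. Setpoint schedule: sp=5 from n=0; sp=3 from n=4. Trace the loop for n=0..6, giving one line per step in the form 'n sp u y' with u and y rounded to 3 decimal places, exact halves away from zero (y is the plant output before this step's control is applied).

0 5 13.750 0.000
1 5 1.797 3.438
2 5 18.624 -0.238
3 5 4.758 4.704
4 3 19.218 0.249
5 3 5.896 4.755
6 3 22.537 0.523

(exact arithmetic carried between steps; '≈' marks a value shown rounded to 6 d.p. or computed from one; I and e_prev carry over from the previous line; the table rounds u and y to 3 d.p., halves away from zero)
n=0: y=0, sp=5, e=sp−y=5; I=5, D=e−e_prev=5; u=1/4·5+1·5+3/2·5=13.75; next y=-1/5·0+1/4·13.75=3.4375
n=1: y=3.4375, sp=5, e=sp−y=1.5625; I=6.5625, D=e−e_prev=-3.4375; u=1/4·1.5625+1·6.5625+3/2·(-3.4375)=1.796875; next y=-1/5·3.4375+1/4·1.796875≈-0.238281
n=2: y≈-0.238281, sp=5, e=sp−y≈5.238281; I≈11.800781, D=e−e_prev≈3.675781; u=1/4·5.238281+1·11.800781+3/2·3.675781≈18.624023; next y=-1/5·(-0.238281)+1/4·18.624023≈4.703662
n=3: y≈4.703662, sp=5, e=sp−y≈0.296338; I≈12.097119, D=e−e_prev≈-4.941943; u=1/4·0.296338+1·12.097119+3/2·(-4.941943)≈4.758289; next y=-1/5·4.703662+1/4·4.758289≈0.248840
n=4: y≈0.248840, sp=3, e=sp−y≈2.751160; I≈14.848279, D=e−e_prev≈2.454822; u=1/4·2.751160+1·14.848279+3/2·2.454822≈19.218303; next y=-1/5·0.248840+1/4·19.218303≈4.754808
n=5: y≈4.754808, sp=3, e=sp−y≈-1.754808; I≈13.093472, D=e−e_prev≈-4.505968; u=1/4·(-1.754808)+1·13.093472+3/2·(-4.505968)≈5.895817; next y=-1/5·4.754808+1/4·5.895817≈0.522993
n=6: y≈0.522993, sp=3, e=sp−y≈2.477007; I≈15.570479, D=e−e_prev≈4.231815; u=1/4·2.477007+1·15.570479+3/2·4.231815≈22.537453; next y=-1/5·0.522993+1/4·22.537453≈5.529765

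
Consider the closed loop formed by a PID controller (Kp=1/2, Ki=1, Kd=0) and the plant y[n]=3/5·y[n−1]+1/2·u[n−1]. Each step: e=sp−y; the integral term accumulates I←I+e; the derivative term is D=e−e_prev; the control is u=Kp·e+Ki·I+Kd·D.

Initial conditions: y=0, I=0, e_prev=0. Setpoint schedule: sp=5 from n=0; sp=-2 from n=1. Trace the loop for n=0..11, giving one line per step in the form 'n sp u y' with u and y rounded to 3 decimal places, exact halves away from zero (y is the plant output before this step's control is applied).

0 5 7.500 0.000
1 -2 -3.625 3.750
2 -2 -4.406 0.438
3 -2 -3.277 -1.941
4 -2 -2.043 -2.803
5 -2 -1.390 -2.703
6 -2 -1.266 -2.317
7 -2 -1.390 -2.023
8 -2 -1.538 -1.909
9 -2 -1.621 -1.914
10 -2 -1.640 -1.959
11 -2 -1.626 -1.995

(exact arithmetic carried between steps; '≈' marks a value shown rounded to 6 d.p. or computed from one; I and e_prev carry over from the previous line; the table rounds u and y to 3 d.p., halves away from zero)
n=0: y=0, sp=5, e=sp−y=5; I=5, D=e−e_prev=5; u=1/2·5+1·5+0·5=7.5; next y=3/5·0+1/2·7.5=3.75
n=1: y=3.75, sp=-2, e=sp−y=-5.75; I=-0.75, D=e−e_prev=-10.75; u=1/2·(-5.75)+1·(-0.75)+0·(-10.75)=-3.625; next y=3/5·3.75+1/2·(-3.625)=0.4375
n=2: y=0.4375, sp=-2, e=sp−y=-2.4375; I=-3.1875, D=e−e_prev=3.3125; u=1/2·(-2.4375)+1·(-3.1875)+0·3.3125=-4.40625; next y=3/5·0.4375+1/2·(-4.40625)=-1.940625
n=3: y=-1.940625, sp=-2, e=sp−y=-0.059375; I=-3.246875, D=e−e_prev=2.378125; u=1/2·(-0.059375)+1·(-3.246875)+0·2.378125≈-3.276563; next y=3/5·(-1.940625)+1/2·(-3.276563)≈-2.802656
n=4: y≈-2.802656, sp=-2, e=sp−y≈0.802656; I≈-2.444219, D=e−e_prev≈0.862031; u=1/2·0.802656+1·(-2.444219)+0·0.862031≈-2.042891; next y=3/5·(-2.802656)+1/2·(-2.042891)≈-2.703039
n=5: y≈-2.703039, sp=-2, e=sp−y≈0.703039; I≈-1.741180, D=e−e_prev≈-0.099617; u=1/2·0.703039+1·(-1.741180)+0·(-0.099617)≈-1.389660; next y=3/5·(-2.703039)+1/2·(-1.389660)≈-2.316654
n=6: y≈-2.316654, sp=-2, e=sp−y≈0.316654; I≈-1.424526, D=e−e_prev≈-0.386386; u=1/2·0.316654+1·(-1.424526)+0·(-0.386386)≈-1.266199; next y=3/5·(-2.316654)+1/2·(-1.266199)≈-2.023092
n=7: y≈-2.023092, sp=-2, e=sp−y≈0.023092; I≈-1.401434, D=e−e_prev≈-0.293562; u=1/2·0.023092+1·(-1.401434)+0·(-0.293562)≈-1.389888; next y=3/5·(-2.023092)+1/2·(-1.389888)≈-1.908799
n=8: y≈-1.908799, sp=-2, e=sp−y≈-0.091201; I≈-1.492635, D=e−e_prev≈-0.114293; u=1/2·(-0.091201)+1·(-1.492635)+0·(-0.114293)≈-1.538235; next y=3/5·(-1.908799)+1/2·(-1.538235)≈-1.914397
n=9: y≈-1.914397, sp=-2, e=sp−y≈-0.085603; I≈-1.578238, D=e−e_prev≈0.005598; u=1/2·(-0.085603)+1·(-1.578238)+0·0.005598≈-1.621039; next y=3/5·(-1.914397)+1/2·(-1.621039)≈-1.959158
n=10: y≈-1.959158, sp=-2, e=sp−y≈-0.040842; I≈-1.619080, D=e−e_prev≈0.044761; u=1/2·(-0.040842)+1·(-1.619080)+0·0.044761≈-1.639501; next y=3/5·(-1.959158)+1/2·(-1.639501)≈-1.995245
n=11: y≈-1.995245, sp=-2, e=sp−y≈-0.004755; I≈-1.623835, D=e−e_prev≈0.036087; u=1/2·(-0.004755)+1·(-1.623835)+0·0.036087≈-1.626212; next y=3/5·(-1.995245)+1/2·(-1.626212)≈-2.010253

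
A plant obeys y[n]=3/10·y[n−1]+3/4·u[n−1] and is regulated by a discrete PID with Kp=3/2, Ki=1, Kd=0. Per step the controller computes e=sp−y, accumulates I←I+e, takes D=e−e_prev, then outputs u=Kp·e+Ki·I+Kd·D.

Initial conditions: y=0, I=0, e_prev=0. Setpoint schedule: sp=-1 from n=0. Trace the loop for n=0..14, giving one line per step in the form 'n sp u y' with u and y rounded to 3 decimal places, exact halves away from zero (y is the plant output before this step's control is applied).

0 -1 -2.500 0.000
1 -1 1.188 -1.875
2 -1 -3.445 0.328
3 -1 2.261 -2.486
4 -1 -4.842 0.950
5 -1 3.949 -3.347
6 -1 -6.966 1.958
7 -1 6.564 -4.637
8 -1 -10.221 3.532
9 -1 10.592 -6.606
10 -1 -15.223 5.962
11 -1 16.791 -9.628
12 -1 -22.914 9.705
13 -1 26.328 -14.274
14 -1 -34.743 15.464

(exact arithmetic carried between steps; '≈' marks a value shown rounded to 6 d.p. or computed from one; I and e_prev carry over from the previous line; the table rounds u and y to 3 d.p., halves away from zero)
n=0: y=0, sp=-1, e=sp−y=-1; I=-1, D=e−e_prev=-1; u=3/2·(-1)+1·(-1)+0·(-1)=-2.5; next y=3/10·0+3/4·(-2.5)=-1.875
n=1: y=-1.875, sp=-1, e=sp−y=0.875; I=-0.125, D=e−e_prev=1.875; u=3/2·0.875+1·(-0.125)+0·1.875=1.1875; next y=3/10·(-1.875)+3/4·1.1875=0.328125
n=2: y=0.328125, sp=-1, e=sp−y=-1.328125; I=-1.453125, D=e−e_prev=-2.203125; u=3/2·(-1.328125)+1·(-1.453125)+0·(-2.203125)≈-3.445313; next y=3/10·0.328125+3/4·(-3.445313)≈-2.485547
n=3: y≈-2.485547, sp=-1, e=sp−y≈1.485547; I≈0.032422, D=e−e_prev≈2.813672; u=3/2·1.485547+1·0.032422+0·2.813672≈2.260742; next y=3/10·(-2.485547)+3/4·2.260742≈0.949893
n=4: y≈0.949893, sp=-1, e=sp−y≈-1.949893; I≈-1.917471, D=e−e_prev≈-3.435439; u=3/2·(-1.949893)+1·(-1.917471)+0·(-3.435439)≈-4.842310; next y=3/10·0.949893+3/4·(-4.842310)≈-3.346764
n=5: y≈-3.346764, sp=-1, e=sp−y≈2.346764; I≈0.429294, D=e−e_prev≈4.296657; u=3/2·2.346764+1·0.429294+0·4.296657≈3.949440; next y=3/10·(-3.346764)+3/4·3.949440≈1.958051
n=6: y≈1.958051, sp=-1, e=sp−y≈-2.958051; I≈-2.528757, D=e−e_prev≈-5.304815; u=3/2·(-2.958051)+1·(-2.528757)+0·(-5.304815)≈-6.965834; next y=3/10·1.958051+3/4·(-6.965834)≈-4.636960
n=7: y≈-4.636960, sp=-1, e=sp−y≈3.636960; I≈1.108203, D=e−e_prev≈6.595011; u=3/2·3.636960+1·1.108203+0·6.595011≈6.563643; next y=3/10·(-4.636960)+3/4·6.563643≈3.531644
n=8: y≈3.531644, sp=-1, e=sp−y≈-4.531644; I≈-3.423441, D=e−e_prev≈-8.168604; u=3/2·(-4.531644)+1·(-3.423441)+0·(-8.168604)≈-10.220907; next y=3/10·3.531644+3/4·(-10.220907)≈-6.606187
n=9: y≈-6.606187, sp=-1, e=sp−y≈5.606187; I≈2.182746, D=e−e_prev≈10.137831; u=3/2·5.606187+1·2.182746+0·10.137831≈10.592027; next y=3/10·(-6.606187)+3/4·10.592027≈5.962164
n=10: y≈5.962164, sp=-1, e=sp−y≈-6.962164; I≈-4.779418, D=e−e_prev≈-12.568351; u=3/2·(-6.962164)+1·(-4.779418)+0·(-12.568351)≈-15.222664; next y=3/10·5.962164+3/4·(-15.222664)≈-9.628349
n=11: y≈-9.628349, sp=-1, e=sp−y≈8.628349; I≈3.848931, D=e−e_prev≈15.590513; u=3/2·8.628349+1·3.848931+0·15.590513≈16.791454; next y=3/10·(-9.628349)+3/4·16.791454≈9.705086
n=12: y≈9.705086, sp=-1, e=sp−y≈-10.705086; I≈-6.856155, D=e−e_prev≈-19.333434; u=3/2·(-10.705086)+1·(-6.856155)+0·(-19.333434)≈-22.913784; next y=3/10·9.705086+3/4·(-22.913784)≈-14.273812
n=13: y≈-14.273812, sp=-1, e=sp−y≈13.273812; I≈6.417657, D=e−e_prev≈23.978898; u=3/2·13.273812+1·6.417657+0·23.978898≈26.328375; next y=3/10·(-14.273812)+3/4·26.328375≈15.464138
n=14: y≈15.464138, sp=-1, e=sp−y≈-16.464138; I≈-10.046481, D=e−e_prev≈-29.737949; u=3/2·(-16.464138)+1·(-10.046481)+0·(-29.737949)≈-34.742687; next y=3/10·15.464138+3/4·(-34.742687)≈-21.417774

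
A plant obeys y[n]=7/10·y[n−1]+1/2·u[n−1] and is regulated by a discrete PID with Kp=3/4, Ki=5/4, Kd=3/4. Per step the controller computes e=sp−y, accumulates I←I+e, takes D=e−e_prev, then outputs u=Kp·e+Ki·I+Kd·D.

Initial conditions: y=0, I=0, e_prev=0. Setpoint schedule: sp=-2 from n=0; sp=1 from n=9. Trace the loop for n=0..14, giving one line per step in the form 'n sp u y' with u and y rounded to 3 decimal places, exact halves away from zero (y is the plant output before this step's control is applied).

(exact arithmetic carried between steps; '≈' marks a value shown rounded to 6 d.p. or computed from one; I and e_prev carry over from the previous line; the table rounds u and y to 3 d.p., halves away from zero)
n=0: y=0, sp=-2, e=sp−y=-2; I=-2, D=e−e_prev=-2; u=3/4·(-2)+5/4·(-2)+3/4·(-2)=-5.5; next y=7/10·0+1/2·(-5.5)=-2.75
n=1: y=-2.75, sp=-2, e=sp−y=0.75; I=-1.25, D=e−e_prev=2.75; u=3/4·0.75+5/4·(-1.25)+3/4·2.75=1.0625; next y=7/10·(-2.75)+1/2·1.0625=-1.39375
n=2: y=-1.39375, sp=-2, e=sp−y=-0.60625; I=-1.85625, D=e−e_prev=-1.35625; u=3/4·(-0.60625)+5/4·(-1.85625)+3/4·(-1.35625)≈-3.792188; next y=7/10·(-1.39375)+1/2·(-3.792188)≈-2.871719
n=3: y≈-2.871719, sp=-2, e=sp−y≈0.871719; I≈-0.984531, D=e−e_prev≈1.477969; u=3/4·0.871719+5/4·(-0.984531)+3/4·1.477969≈0.531602; next y=7/10·(-2.871719)+1/2·0.531602≈-1.744402
n=4: y≈-1.744402, sp=-2, e=sp−y≈-0.255598; I≈-1.240129, D=e−e_prev≈-1.127316; u=3/4·(-0.255598)+5/4·(-1.240129)+3/4·(-1.127316)≈-2.587347; next y=7/10·(-1.744402)+1/2·(-2.587347)≈-2.514755
n=5: y≈-2.514755, sp=-2, e=sp−y≈0.514755; I≈-0.725374, D=e−e_prev≈0.770353; u=3/4·0.514755+5/4·(-0.725374)+3/4·0.770353≈0.057113; next y=7/10·(-2.514755)+1/2·0.057113≈-1.731772
n=6: y≈-1.731772, sp=-2, e=sp−y≈-0.268228; I≈-0.993602, D=e−e_prev≈-0.782983; u=3/4·(-0.268228)+5/4·(-0.993602)+3/4·(-0.782983)≈-2.030411; next y=7/10·(-1.731772)+1/2·(-2.030411)≈-2.227446
n=7: y≈-2.227446, sp=-2, e=sp−y≈0.227446; I≈-0.766156, D=e−e_prev≈0.495674; u=3/4·0.227446+5/4·(-0.766156)+3/4·0.495674≈-0.415355; next y=7/10·(-2.227446)+1/2·(-0.415355)≈-1.766890
n=8: y≈-1.766890, sp=-2, e=sp−y≈-0.233110; I≈-0.999266, D=e−e_prev≈-0.460556; u=3/4·(-0.233110)+5/4·(-0.999266)+3/4·(-0.460556)≈-1.769333; next y=7/10·(-1.766890)+1/2·(-1.769333)≈-2.121489
n=9: y≈-2.121489, sp=1, e=sp−y≈3.121489; I≈2.122223, D=e−e_prev≈3.354599; u=3/4·3.121489+5/4·2.122223+3/4·3.354599≈7.509845; next y=7/10·(-2.121489)+1/2·7.509845≈2.269880
n=10: y≈2.269880, sp=1, e=sp−y≈-1.269880; I≈0.852343, D=e−e_prev≈-4.391369; u=3/4·(-1.269880)+5/4·0.852343+3/4·(-4.391369)≈-3.180509; next y=7/10·2.269880+1/2·(-3.180509)≈-0.001338
n=11: y≈-0.001338, sp=1, e=sp−y≈1.001338; I≈1.853681, D=e−e_prev≈2.271218; u=3/4·1.001338+5/4·1.853681+3/4·2.271218≈4.771519; next y=7/10·(-0.001338)+1/2·4.771519≈2.384823
n=12: y≈2.384823, sp=1, e=sp−y≈-1.384823; I≈0.468858, D=e−e_prev≈-2.386161; u=3/4·(-1.384823)+5/4·0.468858+3/4·(-2.386161)≈-2.242164; next y=7/10·2.384823+1/2·(-2.242164)≈0.548294
n=13: y≈0.548294, sp=1, e=sp−y≈0.451706; I≈0.920565, D=e−e_prev≈1.836529; u=3/4·0.451706+5/4·0.920565+3/4·1.836529≈2.866883; next y=7/10·0.548294+1/2·2.866883≈1.817247
n=14: y≈1.817247, sp=1, e=sp−y≈-0.817247; I≈0.103318, D=e−e_prev≈-1.268953; u=3/4·(-0.817247)+5/4·0.103318+3/4·(-1.268953)≈-1.435502; next y=7/10·1.817247+1/2·(-1.435502)≈0.554322

0 -2 -5.500 0.000
1 -2 1.063 -2.750
2 -2 -3.792 -1.394
3 -2 0.532 -2.872
4 -2 -2.587 -1.744
5 -2 0.057 -2.515
6 -2 -2.030 -1.732
7 -2 -0.415 -2.227
8 -2 -1.769 -1.767
9 1 7.510 -2.121
10 1 -3.181 2.270
11 1 4.772 -0.001
12 1 -2.242 2.385
13 1 2.867 0.548
14 1 -1.436 1.817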